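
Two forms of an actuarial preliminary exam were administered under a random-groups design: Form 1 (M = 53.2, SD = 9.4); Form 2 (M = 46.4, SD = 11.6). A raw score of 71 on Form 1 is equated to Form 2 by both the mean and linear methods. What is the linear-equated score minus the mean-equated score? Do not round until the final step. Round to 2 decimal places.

Mean-equated: 71 + (46.4 − 53.2) = 64.20
Linear-equated: (11.6/9.4)(71 − 53.2) + 46.4 = 68.366
Difference = 68.366 − 64.20 = 4.17

4.17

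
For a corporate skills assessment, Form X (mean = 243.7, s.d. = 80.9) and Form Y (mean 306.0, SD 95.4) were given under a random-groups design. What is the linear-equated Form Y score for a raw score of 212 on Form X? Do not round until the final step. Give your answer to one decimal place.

Linear equating: y = (SD_Y/SD_X)(x − M_X) + M_Y
y = (95.4/80.9)(212 − 243.7) + 306.0
y = 1.179234 × -31.7 + 306.0 = -37.3817 + 306.0 = 268.6

268.6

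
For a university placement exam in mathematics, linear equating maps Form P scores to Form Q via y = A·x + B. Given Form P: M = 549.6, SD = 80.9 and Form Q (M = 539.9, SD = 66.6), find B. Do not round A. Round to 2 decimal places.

87.45

A = SD_Y / SD_X = 66.6 / 80.9 = 0.823239
B = M_Y − A·M_X = 539.9 − 0.823239 × 549.6 = 87.45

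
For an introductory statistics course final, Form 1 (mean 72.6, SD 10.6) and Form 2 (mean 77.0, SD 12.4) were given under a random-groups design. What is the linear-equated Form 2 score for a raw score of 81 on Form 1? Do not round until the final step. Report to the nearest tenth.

86.8

Linear equating: y = (SD_Y/SD_X)(x − M_X) + M_Y
y = (12.4/10.6)(81 − 72.6) + 77.0
y = 1.169811 × 8.4 + 77.0 = 9.8264 + 77.0 = 86.8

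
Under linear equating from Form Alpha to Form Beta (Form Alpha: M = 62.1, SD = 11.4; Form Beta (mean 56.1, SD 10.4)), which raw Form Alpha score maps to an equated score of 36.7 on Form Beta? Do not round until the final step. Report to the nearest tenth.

Invert y = (SD_Y/SD_X)(x − M_X) + M_Y:
x = (SD_X/SD_Y)(y − M_Y) + M_X = (11.4/10.4)(36.7 − 56.1) + 62.1
x = 1.096154 × -19.400 + 62.1 = 40.8

40.8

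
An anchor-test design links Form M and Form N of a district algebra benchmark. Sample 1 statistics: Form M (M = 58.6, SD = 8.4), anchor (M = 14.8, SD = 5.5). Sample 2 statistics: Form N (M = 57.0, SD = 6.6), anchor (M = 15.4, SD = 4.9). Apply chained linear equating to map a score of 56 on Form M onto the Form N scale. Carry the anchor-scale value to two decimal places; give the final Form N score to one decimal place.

Form M → anchor (Sample 1): v = (5.5/8.4)(56 − 58.6) + 14.8 = 13.10
anchor → Form N (Sample 2): y = (6.6/4.9)(13.10 − 15.4) + 57.0 = 53.9

53.9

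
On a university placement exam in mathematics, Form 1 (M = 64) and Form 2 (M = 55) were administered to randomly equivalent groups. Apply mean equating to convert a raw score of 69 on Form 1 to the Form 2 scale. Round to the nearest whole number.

60

Mean equating: y = x + (M_Y − M_X) = 69 + (55 − 64) = 60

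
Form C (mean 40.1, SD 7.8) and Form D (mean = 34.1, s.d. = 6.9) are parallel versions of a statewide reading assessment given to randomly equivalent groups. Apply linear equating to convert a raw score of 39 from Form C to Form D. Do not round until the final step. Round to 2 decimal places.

33.13

Linear equating: y = (SD_Y/SD_X)(x − M_X) + M_Y
y = (6.9/7.8)(39 − 40.1) + 34.1
y = 0.884615 × -1.1 + 34.1 = -0.9731 + 34.1 = 33.13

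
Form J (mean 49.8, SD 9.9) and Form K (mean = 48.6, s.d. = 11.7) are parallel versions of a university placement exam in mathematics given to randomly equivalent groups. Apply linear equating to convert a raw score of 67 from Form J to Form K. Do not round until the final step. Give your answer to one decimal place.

68.9

Linear equating: y = (SD_Y/SD_X)(x − M_X) + M_Y
y = (11.7/9.9)(67 − 49.8) + 48.6
y = 1.181818 × 17.2 + 48.6 = 20.3273 + 48.6 = 68.9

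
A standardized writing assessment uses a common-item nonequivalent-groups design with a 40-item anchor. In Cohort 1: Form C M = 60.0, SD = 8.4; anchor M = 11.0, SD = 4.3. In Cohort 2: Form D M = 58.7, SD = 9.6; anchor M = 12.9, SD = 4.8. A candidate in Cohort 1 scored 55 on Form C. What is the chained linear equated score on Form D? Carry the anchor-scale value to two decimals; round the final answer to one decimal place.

49.8

Form C → anchor (Cohort 1): v = (4.3/8.4)(55 − 60.0) + 11.0 = 8.44
anchor → Form D (Cohort 2): y = (9.6/4.8)(8.44 − 12.9) + 58.7 = 49.8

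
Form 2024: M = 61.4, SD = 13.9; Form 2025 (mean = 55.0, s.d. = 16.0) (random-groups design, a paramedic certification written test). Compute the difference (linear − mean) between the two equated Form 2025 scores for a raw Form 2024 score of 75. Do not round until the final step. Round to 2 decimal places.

Mean-equated: 75 + (55.0 − 61.4) = 68.60
Linear-equated: (16.0/13.9)(75 − 61.4) + 55.0 = 70.655
Difference = 70.655 − 68.60 = 2.05

2.05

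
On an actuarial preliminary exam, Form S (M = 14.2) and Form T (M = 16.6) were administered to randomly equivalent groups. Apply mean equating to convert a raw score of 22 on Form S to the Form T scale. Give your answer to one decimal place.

Mean equating: y = x + (M_Y − M_X) = 22 + (16.6 − 14.2) = 24.4

24.4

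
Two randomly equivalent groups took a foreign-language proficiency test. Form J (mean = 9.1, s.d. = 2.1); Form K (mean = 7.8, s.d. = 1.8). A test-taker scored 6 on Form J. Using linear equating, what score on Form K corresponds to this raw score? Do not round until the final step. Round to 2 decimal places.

Linear equating: y = (SD_Y/SD_X)(x − M_X) + M_Y
y = (1.8/2.1)(6 − 9.1) + 7.8
y = 0.857143 × -3.1 + 7.8 = -2.6571 + 7.8 = 5.14

5.14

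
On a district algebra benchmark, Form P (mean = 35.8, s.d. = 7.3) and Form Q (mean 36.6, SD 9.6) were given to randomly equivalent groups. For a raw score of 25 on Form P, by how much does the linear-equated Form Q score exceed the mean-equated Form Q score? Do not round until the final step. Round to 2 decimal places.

Mean-equated: 25 + (36.6 − 35.8) = 25.80
Linear-equated: (9.6/7.3)(25 − 35.8) + 36.6 = 22.397
Difference = 22.397 − 25.80 = -3.40

-3.40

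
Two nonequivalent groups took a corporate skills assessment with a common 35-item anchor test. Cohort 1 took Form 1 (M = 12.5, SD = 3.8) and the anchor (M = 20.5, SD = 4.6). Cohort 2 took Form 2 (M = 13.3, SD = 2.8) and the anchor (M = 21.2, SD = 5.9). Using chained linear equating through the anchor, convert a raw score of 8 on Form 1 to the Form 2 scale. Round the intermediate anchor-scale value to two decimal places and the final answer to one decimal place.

10.4

Form 1 → anchor (Cohort 1): v = (4.6/3.8)(8 − 12.5) + 20.5 = 15.05
anchor → Form 2 (Cohort 2): y = (2.8/5.9)(15.05 − 21.2) + 13.3 = 10.4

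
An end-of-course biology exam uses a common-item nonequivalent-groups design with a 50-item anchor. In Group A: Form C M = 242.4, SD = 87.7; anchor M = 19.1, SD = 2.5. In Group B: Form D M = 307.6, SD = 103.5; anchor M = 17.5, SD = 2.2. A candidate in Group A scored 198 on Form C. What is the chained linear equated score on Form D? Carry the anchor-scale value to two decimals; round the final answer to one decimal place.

323.1

Form C → anchor (Group A): v = (2.5/87.7)(198 − 242.4) + 19.1 = 17.83
anchor → Form D (Group B): y = (103.5/2.2)(17.83 − 17.5) + 307.6 = 323.1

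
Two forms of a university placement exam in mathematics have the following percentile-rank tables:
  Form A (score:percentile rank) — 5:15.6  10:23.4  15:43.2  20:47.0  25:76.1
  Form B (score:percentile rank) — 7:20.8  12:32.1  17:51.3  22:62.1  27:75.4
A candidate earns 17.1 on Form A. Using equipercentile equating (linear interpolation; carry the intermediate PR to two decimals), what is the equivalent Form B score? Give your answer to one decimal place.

15.3

PR of 17.1 on Form A: 43.2 + (17.1 − 15)/(20 − 15) × (47.0 − 43.2) = 44.80
On Form B, PR 44.80 falls between score 12 (PR 32.1) and 17 (PR 51.3).
Interpolate: 12 + (44.80 − 32.1)/(51.3 − 32.1) × (17 − 12) = 15.3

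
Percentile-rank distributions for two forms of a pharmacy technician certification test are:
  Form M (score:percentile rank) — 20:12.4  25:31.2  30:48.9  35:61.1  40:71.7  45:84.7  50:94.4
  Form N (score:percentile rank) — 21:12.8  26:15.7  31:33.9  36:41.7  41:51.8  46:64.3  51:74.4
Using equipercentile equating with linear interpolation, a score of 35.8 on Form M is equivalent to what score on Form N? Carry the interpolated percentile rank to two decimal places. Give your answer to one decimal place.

PR of 35.8 on Form M: 61.1 + (35.8 − 35)/(40 − 35) × (71.7 − 61.1) = 62.80
On Form N, PR 62.80 falls between score 41 (PR 51.8) and 46 (PR 64.3).
Interpolate: 41 + (62.80 − 51.8)/(64.3 − 51.8) × (46 − 41) = 45.4

45.4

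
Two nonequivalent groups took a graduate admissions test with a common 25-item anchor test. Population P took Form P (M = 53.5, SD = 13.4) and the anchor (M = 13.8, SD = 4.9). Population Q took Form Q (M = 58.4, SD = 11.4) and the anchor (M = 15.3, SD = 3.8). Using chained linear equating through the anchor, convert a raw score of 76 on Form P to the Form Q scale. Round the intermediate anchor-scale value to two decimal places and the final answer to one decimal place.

78.6

Form P → anchor (Population P): v = (4.9/13.4)(76 − 53.5) + 13.8 = 22.03
anchor → Form Q (Population Q): y = (11.4/3.8)(22.03 − 15.3) + 58.4 = 78.6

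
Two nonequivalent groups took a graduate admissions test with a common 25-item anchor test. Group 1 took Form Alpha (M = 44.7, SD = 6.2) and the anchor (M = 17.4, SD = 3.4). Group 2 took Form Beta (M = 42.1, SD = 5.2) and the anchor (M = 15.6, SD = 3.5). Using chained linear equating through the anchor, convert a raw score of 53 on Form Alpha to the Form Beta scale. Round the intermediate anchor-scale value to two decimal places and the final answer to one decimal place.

Form Alpha → anchor (Group 1): v = (3.4/6.2)(53 − 44.7) + 17.4 = 21.95
anchor → Form Beta (Group 2): y = (5.2/3.5)(21.95 − 15.6) + 42.1 = 51.5

51.5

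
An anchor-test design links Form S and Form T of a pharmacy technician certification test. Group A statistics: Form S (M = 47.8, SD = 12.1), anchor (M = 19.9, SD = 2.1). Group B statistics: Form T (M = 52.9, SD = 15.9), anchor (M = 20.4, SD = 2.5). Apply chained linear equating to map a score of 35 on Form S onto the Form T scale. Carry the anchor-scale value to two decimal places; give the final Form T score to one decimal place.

35.6

Form S → anchor (Group A): v = (2.1/12.1)(35 − 47.8) + 19.9 = 17.68
anchor → Form T (Group B): y = (15.9/2.5)(17.68 − 20.4) + 52.9 = 35.6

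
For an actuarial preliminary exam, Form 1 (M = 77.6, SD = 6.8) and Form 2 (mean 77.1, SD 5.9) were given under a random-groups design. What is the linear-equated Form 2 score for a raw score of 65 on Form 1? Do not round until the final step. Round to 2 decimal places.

66.17

Linear equating: y = (SD_Y/SD_X)(x − M_X) + M_Y
y = (5.9/6.8)(65 − 77.6) + 77.1
y = 0.867647 × -12.6 + 77.1 = -10.9324 + 77.1 = 66.17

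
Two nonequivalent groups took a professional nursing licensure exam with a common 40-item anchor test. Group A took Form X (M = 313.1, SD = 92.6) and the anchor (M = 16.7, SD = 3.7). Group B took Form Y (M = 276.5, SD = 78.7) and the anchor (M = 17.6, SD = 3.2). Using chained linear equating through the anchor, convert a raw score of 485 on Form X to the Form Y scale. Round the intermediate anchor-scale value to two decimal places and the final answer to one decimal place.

Form X → anchor (Group A): v = (3.7/92.6)(485 − 313.1) + 16.7 = 23.57
anchor → Form Y (Group B): y = (78.7/3.2)(23.57 − 17.6) + 276.5 = 423.3

423.3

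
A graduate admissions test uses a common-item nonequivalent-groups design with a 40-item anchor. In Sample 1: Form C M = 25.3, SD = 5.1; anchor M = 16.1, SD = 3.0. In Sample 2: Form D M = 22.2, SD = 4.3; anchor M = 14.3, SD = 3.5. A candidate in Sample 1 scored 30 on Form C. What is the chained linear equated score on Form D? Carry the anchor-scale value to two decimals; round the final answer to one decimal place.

27.8

Form C → anchor (Sample 1): v = (3.0/5.1)(30 − 25.3) + 16.1 = 18.86
anchor → Form D (Sample 2): y = (4.3/3.5)(18.86 − 14.3) + 22.2 = 27.8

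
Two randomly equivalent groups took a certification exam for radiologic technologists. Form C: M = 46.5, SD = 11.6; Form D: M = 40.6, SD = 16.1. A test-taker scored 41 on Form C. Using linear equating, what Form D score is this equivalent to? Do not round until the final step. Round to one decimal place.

33.0

Linear equating: y = (SD_Y/SD_X)(x − M_X) + M_Y
y = (16.1/11.6)(41 − 46.5) + 40.6
y = 1.387931 × -5.5 + 40.6 = -7.6336 + 40.6 = 33.0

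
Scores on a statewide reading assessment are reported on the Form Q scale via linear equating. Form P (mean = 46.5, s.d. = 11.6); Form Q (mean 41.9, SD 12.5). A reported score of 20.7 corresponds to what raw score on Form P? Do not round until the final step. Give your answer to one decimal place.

26.8

Invert y = (SD_Y/SD_X)(x − M_X) + M_Y:
x = (SD_X/SD_Y)(y − M_Y) + M_X = (11.6/12.5)(20.7 − 41.9) + 46.5
x = 0.928000 × -21.200 + 46.5 = 26.8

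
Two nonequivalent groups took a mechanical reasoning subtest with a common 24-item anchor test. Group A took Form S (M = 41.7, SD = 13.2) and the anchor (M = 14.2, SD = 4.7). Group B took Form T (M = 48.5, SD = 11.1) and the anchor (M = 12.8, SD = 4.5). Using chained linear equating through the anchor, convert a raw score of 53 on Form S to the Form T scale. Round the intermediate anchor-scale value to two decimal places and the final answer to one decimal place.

61.9

Form S → anchor (Group A): v = (4.7/13.2)(53 − 41.7) + 14.2 = 18.22
anchor → Form T (Group B): y = (11.1/4.5)(18.22 − 12.8) + 48.5 = 61.9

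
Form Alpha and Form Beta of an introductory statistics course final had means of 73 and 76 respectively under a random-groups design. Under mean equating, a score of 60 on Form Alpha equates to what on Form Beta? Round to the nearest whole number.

Mean equating: y = x + (M_Y − M_X) = 60 + (76 − 73) = 63

63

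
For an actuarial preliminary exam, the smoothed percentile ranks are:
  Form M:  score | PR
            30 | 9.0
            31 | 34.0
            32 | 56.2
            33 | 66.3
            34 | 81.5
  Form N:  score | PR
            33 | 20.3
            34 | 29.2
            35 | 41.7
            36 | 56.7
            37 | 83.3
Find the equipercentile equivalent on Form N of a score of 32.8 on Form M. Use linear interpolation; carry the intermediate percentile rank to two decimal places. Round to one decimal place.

36.3

PR of 32.8 on Form M: 56.2 + (32.8 − 32)/(33 − 32) × (66.3 − 56.2) = 64.28
On Form N, PR 64.28 falls between score 36 (PR 56.7) and 37 (PR 83.3).
Interpolate: 36 + (64.28 − 56.7)/(83.3 − 56.7) × (37 − 36) = 36.3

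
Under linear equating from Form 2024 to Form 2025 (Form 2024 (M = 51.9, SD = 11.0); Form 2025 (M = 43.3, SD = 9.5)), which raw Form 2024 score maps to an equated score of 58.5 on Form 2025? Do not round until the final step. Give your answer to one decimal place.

Invert y = (SD_Y/SD_X)(x − M_X) + M_Y:
x = (SD_X/SD_Y)(y − M_Y) + M_X = (11.0/9.5)(58.5 − 43.3) + 51.9
x = 1.157895 × 15.200 + 51.9 = 69.5

69.5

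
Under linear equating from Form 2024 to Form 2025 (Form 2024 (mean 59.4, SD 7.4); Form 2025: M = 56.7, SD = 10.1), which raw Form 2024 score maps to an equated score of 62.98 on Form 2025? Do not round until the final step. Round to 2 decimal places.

Invert y = (SD_Y/SD_X)(x − M_X) + M_Y:
x = (SD_X/SD_Y)(y − M_Y) + M_X = (7.4/10.1)(62.98 − 56.7) + 59.4
x = 0.732673 × 6.280 + 59.4 = 64.00

64.00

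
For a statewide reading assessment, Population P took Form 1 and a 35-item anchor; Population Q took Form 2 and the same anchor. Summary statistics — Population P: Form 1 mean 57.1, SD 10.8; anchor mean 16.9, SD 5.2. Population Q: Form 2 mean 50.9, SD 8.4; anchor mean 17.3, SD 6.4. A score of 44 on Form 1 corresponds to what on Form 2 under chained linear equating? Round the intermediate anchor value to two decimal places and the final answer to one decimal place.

42.1

Form 1 → anchor (Population P): v = (5.2/10.8)(44 − 57.1) + 16.9 = 10.59
anchor → Form 2 (Population Q): y = (8.4/6.4)(10.59 − 17.3) + 50.9 = 42.1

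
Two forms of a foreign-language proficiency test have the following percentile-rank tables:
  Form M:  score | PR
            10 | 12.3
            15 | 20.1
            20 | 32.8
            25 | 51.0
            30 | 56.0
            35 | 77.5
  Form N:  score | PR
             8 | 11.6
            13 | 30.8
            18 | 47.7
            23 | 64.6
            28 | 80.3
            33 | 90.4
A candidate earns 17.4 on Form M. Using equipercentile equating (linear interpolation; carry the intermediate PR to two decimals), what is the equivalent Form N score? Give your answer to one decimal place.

PR of 17.4 on Form M: 20.1 + (17.4 − 15)/(20 − 15) × (32.8 − 20.1) = 26.20
On Form N, PR 26.20 falls between score 8 (PR 11.6) and 13 (PR 30.8).
Interpolate: 8 + (26.20 − 11.6)/(30.8 − 11.6) × (13 − 8) = 11.8

11.8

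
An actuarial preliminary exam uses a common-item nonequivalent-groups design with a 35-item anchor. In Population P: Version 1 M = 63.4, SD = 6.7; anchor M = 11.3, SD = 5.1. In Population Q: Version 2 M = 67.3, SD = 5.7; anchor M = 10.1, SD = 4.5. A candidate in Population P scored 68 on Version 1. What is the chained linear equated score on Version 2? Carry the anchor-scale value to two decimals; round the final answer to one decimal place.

73.3

Version 1 → anchor (Population P): v = (5.1/6.7)(68 − 63.4) + 11.3 = 14.80
anchor → Version 2 (Population Q): y = (5.7/4.5)(14.80 − 10.1) + 67.3 = 73.3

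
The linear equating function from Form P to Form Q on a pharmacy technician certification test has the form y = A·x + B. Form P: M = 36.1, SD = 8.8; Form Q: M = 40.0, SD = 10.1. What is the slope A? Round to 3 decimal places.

1.148

A = SD_Y / SD_X = 10.1 / 8.8 = 1.148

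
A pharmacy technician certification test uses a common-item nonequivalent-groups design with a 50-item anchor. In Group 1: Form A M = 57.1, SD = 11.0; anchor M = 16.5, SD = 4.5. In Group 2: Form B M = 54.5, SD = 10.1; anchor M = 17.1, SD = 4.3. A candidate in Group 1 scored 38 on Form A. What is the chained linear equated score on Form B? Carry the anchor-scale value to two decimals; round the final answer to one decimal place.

Form A → anchor (Group 1): v = (4.5/11.0)(38 − 57.1) + 16.5 = 8.69
anchor → Form B (Group 2): y = (10.1/4.3)(8.69 − 17.1) + 54.5 = 34.7

34.7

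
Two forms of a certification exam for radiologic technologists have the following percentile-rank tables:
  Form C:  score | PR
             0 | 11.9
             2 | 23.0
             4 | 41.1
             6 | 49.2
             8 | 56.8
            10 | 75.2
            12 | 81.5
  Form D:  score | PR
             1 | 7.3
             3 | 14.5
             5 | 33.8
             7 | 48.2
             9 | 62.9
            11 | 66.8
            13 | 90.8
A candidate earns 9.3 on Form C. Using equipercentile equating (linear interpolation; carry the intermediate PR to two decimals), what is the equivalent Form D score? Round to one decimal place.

PR of 9.3 on Form C: 56.8 + (9.3 − 8)/(10 − 8) × (75.2 − 56.8) = 68.76
On Form D, PR 68.76 falls between score 11 (PR 66.8) and 13 (PR 90.8).
Interpolate: 11 + (68.76 − 66.8)/(90.8 − 66.8) × (13 − 11) = 11.2

11.2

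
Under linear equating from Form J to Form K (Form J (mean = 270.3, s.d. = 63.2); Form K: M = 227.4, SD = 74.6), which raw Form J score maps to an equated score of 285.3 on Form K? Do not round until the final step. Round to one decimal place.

Invert y = (SD_Y/SD_X)(x − M_X) + M_Y:
x = (SD_X/SD_Y)(y − M_Y) + M_X = (63.2/74.6)(285.3 − 227.4) + 270.3
x = 0.847185 × 57.900 + 270.3 = 319.4

319.4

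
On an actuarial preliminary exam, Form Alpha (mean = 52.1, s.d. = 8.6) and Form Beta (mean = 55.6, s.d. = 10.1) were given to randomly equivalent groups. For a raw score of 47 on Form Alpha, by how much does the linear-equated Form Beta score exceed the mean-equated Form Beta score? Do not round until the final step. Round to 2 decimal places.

-0.89

Mean-equated: 47 + (55.6 − 52.1) = 50.50
Linear-equated: (10.1/8.6)(47 − 52.1) + 55.6 = 49.610
Difference = 49.610 − 50.50 = -0.89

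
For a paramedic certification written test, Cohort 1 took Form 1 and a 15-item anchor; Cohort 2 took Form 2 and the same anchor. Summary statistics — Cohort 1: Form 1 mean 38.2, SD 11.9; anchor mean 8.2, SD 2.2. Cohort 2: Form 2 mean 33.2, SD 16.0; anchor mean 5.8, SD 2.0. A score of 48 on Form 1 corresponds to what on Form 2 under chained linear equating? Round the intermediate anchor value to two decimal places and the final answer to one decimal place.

Form 1 → anchor (Cohort 1): v = (2.2/11.9)(48 − 38.2) + 8.2 = 10.01
anchor → Form 2 (Cohort 2): y = (16.0/2.0)(10.01 − 5.8) + 33.2 = 66.9

66.9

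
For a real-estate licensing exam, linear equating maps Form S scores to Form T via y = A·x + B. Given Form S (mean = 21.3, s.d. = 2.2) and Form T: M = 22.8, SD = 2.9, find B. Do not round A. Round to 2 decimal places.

-5.28

A = SD_Y / SD_X = 2.9 / 2.2 = 1.318182
B = M_Y − A·M_X = 22.8 − 1.318182 × 21.3 = -5.28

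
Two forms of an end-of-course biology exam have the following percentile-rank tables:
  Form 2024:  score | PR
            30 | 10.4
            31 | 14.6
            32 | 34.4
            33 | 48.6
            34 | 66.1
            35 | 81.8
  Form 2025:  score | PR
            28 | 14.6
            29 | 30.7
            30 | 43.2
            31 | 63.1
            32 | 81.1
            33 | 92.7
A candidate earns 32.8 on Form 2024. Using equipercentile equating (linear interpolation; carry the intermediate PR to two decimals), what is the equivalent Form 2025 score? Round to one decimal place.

PR of 32.8 on Form 2024: 34.4 + (32.8 − 32)/(33 − 32) × (48.6 − 34.4) = 45.76
On Form 2025, PR 45.76 falls between score 30 (PR 43.2) and 31 (PR 63.1).
Interpolate: 30 + (45.76 − 43.2)/(63.1 − 43.2) × (31 − 30) = 30.1

30.1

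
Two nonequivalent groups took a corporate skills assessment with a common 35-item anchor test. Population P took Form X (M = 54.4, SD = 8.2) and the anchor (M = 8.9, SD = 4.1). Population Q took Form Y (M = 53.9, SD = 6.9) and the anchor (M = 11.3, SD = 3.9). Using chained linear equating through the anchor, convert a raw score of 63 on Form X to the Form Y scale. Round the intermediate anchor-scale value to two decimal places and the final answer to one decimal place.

Form X → anchor (Population P): v = (4.1/8.2)(63 − 54.4) + 8.9 = 13.20
anchor → Form Y (Population Q): y = (6.9/3.9)(13.20 − 11.3) + 53.9 = 57.3

57.3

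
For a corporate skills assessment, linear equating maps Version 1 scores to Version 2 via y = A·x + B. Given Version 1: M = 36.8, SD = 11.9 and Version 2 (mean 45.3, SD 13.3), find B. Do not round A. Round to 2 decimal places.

4.17

A = SD_Y / SD_X = 13.3 / 11.9 = 1.117647
B = M_Y − A·M_X = 45.3 − 1.117647 × 36.8 = 4.17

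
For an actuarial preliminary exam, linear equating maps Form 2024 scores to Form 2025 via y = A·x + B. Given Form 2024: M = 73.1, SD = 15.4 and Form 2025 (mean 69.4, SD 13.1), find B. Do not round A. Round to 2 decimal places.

7.22

A = SD_Y / SD_X = 13.1 / 15.4 = 0.850649
B = M_Y − A·M_X = 69.4 − 0.850649 × 73.1 = 7.22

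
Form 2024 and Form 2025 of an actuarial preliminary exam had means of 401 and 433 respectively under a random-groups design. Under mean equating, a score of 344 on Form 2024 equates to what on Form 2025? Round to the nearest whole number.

376

Mean equating: y = x + (M_Y − M_X) = 344 + (433 − 401) = 376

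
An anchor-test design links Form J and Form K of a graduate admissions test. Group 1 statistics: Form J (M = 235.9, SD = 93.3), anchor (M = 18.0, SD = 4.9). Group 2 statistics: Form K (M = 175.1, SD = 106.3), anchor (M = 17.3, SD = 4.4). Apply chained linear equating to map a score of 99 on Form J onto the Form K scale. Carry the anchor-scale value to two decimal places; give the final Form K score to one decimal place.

Form J → anchor (Group 1): v = (4.9/93.3)(99 − 235.9) + 18.0 = 10.81
anchor → Form K (Group 2): y = (106.3/4.4)(10.81 − 17.3) + 175.1 = 18.3

18.3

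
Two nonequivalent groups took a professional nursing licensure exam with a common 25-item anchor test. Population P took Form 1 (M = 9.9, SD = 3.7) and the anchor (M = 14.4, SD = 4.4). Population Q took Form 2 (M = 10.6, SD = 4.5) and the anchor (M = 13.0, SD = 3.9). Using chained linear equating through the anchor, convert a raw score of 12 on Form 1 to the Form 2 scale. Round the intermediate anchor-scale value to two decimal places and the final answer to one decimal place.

Form 1 → anchor (Population P): v = (4.4/3.7)(12 − 9.9) + 14.4 = 16.90
anchor → Form 2 (Population Q): y = (4.5/3.9)(16.90 − 13.0) + 10.6 = 15.1

15.1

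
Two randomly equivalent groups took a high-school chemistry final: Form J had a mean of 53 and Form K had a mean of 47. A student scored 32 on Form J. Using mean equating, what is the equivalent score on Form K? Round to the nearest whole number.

26

Mean equating: y = x + (M_Y − M_X) = 32 + (47 − 53) = 26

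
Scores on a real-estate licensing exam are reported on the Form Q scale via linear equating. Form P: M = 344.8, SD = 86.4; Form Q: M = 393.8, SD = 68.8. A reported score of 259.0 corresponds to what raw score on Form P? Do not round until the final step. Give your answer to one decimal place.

Invert y = (SD_Y/SD_X)(x − M_X) + M_Y:
x = (SD_X/SD_Y)(y − M_Y) + M_X = (86.4/68.8)(259.0 − 393.8) + 344.8
x = 1.255814 × -134.800 + 344.8 = 175.5

175.5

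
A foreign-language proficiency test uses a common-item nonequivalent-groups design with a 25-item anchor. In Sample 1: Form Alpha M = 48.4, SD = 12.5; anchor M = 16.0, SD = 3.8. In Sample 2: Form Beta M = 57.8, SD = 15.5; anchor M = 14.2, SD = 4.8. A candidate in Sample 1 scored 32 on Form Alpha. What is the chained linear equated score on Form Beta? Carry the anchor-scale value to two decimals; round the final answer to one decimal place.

Form Alpha → anchor (Sample 1): v = (3.8/12.5)(32 − 48.4) + 16.0 = 11.01
anchor → Form Beta (Sample 2): y = (15.5/4.8)(11.01 − 14.2) + 57.8 = 47.5

47.5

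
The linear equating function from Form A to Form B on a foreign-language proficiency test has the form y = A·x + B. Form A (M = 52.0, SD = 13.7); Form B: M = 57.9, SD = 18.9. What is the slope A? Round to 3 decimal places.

A = SD_Y / SD_X = 18.9 / 13.7 = 1.380

1.380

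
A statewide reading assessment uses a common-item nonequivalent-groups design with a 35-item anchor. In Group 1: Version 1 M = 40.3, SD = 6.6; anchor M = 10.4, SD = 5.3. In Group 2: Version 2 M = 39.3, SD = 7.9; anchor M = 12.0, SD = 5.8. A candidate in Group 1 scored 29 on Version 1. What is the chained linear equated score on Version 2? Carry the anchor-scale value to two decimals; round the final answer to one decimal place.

Version 1 → anchor (Group 1): v = (5.3/6.6)(29 − 40.3) + 10.4 = 1.33
anchor → Version 2 (Group 2): y = (7.9/5.8)(1.33 − 12.0) + 39.3 = 24.8

24.8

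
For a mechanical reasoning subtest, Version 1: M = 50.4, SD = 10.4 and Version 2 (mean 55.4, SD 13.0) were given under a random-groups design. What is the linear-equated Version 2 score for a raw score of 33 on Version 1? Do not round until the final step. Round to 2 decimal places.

Linear equating: y = (SD_Y/SD_X)(x − M_X) + M_Y
y = (13.0/10.4)(33 − 50.4) + 55.4
y = 1.250000 × -17.4 + 55.4 = -21.7500 + 55.4 = 33.65

33.65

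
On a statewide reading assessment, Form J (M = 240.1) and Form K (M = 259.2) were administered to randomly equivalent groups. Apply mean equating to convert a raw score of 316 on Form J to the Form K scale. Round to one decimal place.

Mean equating: y = x + (M_Y − M_X) = 316 + (259.2 − 240.1) = 335.1

335.1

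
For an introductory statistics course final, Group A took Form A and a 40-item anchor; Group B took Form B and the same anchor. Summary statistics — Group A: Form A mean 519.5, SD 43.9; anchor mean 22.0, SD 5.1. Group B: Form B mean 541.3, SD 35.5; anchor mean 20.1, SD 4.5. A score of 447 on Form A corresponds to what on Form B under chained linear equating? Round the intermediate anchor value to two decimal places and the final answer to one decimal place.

Form A → anchor (Group A): v = (5.1/43.9)(447 − 519.5) + 22.0 = 13.58
anchor → Form B (Group B): y = (35.5/4.5)(13.58 − 20.1) + 541.3 = 489.9

489.9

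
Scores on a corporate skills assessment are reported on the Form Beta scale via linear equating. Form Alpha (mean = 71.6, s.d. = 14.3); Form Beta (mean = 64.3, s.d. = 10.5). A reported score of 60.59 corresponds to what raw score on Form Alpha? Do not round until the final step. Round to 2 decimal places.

Invert y = (SD_Y/SD_X)(x − M_X) + M_Y:
x = (SD_X/SD_Y)(y − M_Y) + M_X = (14.3/10.5)(60.59 − 64.3) + 71.6
x = 1.361905 × -3.710 + 71.6 = 66.55

66.55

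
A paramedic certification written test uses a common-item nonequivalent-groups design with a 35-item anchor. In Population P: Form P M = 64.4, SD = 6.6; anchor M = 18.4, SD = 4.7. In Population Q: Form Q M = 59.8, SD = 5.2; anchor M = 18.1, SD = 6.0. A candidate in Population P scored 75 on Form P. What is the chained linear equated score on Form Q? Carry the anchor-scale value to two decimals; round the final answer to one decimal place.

66.6

Form P → anchor (Population P): v = (4.7/6.6)(75 − 64.4) + 18.4 = 25.95
anchor → Form Q (Population Q): y = (5.2/6.0)(25.95 − 18.1) + 59.8 = 66.6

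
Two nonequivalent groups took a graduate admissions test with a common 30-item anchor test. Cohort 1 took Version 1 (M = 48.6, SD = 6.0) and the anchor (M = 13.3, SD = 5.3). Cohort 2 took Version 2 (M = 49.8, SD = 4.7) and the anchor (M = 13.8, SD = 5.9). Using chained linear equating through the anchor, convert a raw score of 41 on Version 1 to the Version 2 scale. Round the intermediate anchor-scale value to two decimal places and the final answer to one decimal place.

44.1

Version 1 → anchor (Cohort 1): v = (5.3/6.0)(41 − 48.6) + 13.3 = 6.59
anchor → Version 2 (Cohort 2): y = (4.7/5.9)(6.59 − 13.8) + 49.8 = 44.1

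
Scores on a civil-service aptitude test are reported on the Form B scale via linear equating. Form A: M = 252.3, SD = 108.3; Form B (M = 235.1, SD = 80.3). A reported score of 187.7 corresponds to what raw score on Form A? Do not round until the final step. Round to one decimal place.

188.4

Invert y = (SD_Y/SD_X)(x − M_X) + M_Y:
x = (SD_X/SD_Y)(y − M_Y) + M_X = (108.3/80.3)(187.7 − 235.1) + 252.3
x = 1.348692 × -47.400 + 252.3 = 188.4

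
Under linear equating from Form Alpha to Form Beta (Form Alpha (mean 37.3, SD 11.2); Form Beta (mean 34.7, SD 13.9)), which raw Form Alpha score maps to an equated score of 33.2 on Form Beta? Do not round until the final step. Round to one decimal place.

Invert y = (SD_Y/SD_X)(x − M_X) + M_Y:
x = (SD_X/SD_Y)(y − M_Y) + M_X = (11.2/13.9)(33.2 − 34.7) + 37.3
x = 0.805755 × -1.500 + 37.3 = 36.1

36.1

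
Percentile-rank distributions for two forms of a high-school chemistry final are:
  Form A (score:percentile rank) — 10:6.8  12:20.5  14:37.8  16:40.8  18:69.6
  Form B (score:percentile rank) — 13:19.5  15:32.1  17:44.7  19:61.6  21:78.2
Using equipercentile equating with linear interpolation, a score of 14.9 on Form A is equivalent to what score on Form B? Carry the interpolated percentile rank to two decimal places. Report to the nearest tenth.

PR of 14.9 on Form A: 37.8 + (14.9 − 14)/(16 − 14) × (40.8 − 37.8) = 39.15
On Form B, PR 39.15 falls between score 15 (PR 32.1) and 17 (PR 44.7).
Interpolate: 15 + (39.15 − 32.1)/(44.7 − 32.1) × (17 − 15) = 16.1

16.1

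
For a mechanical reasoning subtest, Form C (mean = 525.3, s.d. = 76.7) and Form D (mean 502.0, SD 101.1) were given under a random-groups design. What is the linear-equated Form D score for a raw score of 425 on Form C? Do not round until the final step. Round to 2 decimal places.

369.79

Linear equating: y = (SD_Y/SD_X)(x − M_X) + M_Y
y = (101.1/76.7)(425 − 525.3) + 502.0
y = 1.318123 × -100.3 + 502.0 = -132.2077 + 502.0 = 369.79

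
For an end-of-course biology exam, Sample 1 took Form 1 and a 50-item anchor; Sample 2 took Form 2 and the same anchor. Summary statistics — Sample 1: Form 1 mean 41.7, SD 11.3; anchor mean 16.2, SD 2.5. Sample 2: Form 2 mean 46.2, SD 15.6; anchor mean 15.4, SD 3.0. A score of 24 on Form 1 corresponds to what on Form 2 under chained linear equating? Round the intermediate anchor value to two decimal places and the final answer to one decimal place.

Form 1 → anchor (Sample 1): v = (2.5/11.3)(24 − 41.7) + 16.2 = 12.28
anchor → Form 2 (Sample 2): y = (15.6/3.0)(12.28 − 15.4) + 46.2 = 30.0

30.0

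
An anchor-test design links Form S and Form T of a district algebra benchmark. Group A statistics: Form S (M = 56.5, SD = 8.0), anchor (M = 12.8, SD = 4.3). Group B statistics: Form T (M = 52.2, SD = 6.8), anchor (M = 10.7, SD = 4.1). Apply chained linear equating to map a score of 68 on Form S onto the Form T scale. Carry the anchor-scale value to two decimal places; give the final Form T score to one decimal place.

Form S → anchor (Group A): v = (4.3/8.0)(68 − 56.5) + 12.8 = 18.98
anchor → Form T (Group B): y = (6.8/4.1)(18.98 − 10.7) + 52.2 = 65.9

65.9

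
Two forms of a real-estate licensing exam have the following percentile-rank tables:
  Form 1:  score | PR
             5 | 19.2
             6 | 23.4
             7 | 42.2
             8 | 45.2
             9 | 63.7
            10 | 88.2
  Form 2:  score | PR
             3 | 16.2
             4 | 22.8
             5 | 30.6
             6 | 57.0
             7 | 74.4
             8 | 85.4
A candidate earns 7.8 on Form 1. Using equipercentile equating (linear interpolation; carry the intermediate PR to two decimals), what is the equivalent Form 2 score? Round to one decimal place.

5.5

PR of 7.8 on Form 1: 42.2 + (7.8 − 7)/(8 − 7) × (45.2 − 42.2) = 44.60
On Form 2, PR 44.60 falls between score 5 (PR 30.6) and 6 (PR 57.0).
Interpolate: 5 + (44.60 − 30.6)/(57.0 − 30.6) × (6 − 5) = 5.5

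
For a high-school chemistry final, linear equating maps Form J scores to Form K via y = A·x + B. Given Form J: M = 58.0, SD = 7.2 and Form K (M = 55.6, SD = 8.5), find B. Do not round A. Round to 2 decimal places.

-12.87

A = SD_Y / SD_X = 8.5 / 7.2 = 1.180556
B = M_Y − A·M_X = 55.6 − 1.180556 × 58.0 = -12.87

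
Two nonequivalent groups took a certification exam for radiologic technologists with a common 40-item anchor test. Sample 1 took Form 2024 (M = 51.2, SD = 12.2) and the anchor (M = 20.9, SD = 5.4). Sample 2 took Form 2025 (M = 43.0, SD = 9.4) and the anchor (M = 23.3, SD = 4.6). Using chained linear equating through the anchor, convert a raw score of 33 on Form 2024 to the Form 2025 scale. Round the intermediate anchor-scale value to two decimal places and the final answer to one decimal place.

21.6

Form 2024 → anchor (Sample 1): v = (5.4/12.2)(33 − 51.2) + 20.9 = 12.84
anchor → Form 2025 (Sample 2): y = (9.4/4.6)(12.84 − 23.3) + 43.0 = 21.6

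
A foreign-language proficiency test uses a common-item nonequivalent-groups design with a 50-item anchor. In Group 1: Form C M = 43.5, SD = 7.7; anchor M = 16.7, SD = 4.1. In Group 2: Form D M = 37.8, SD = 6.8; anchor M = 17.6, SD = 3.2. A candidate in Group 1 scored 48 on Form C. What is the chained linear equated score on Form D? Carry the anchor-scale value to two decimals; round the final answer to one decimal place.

41.0

Form C → anchor (Group 1): v = (4.1/7.7)(48 − 43.5) + 16.7 = 19.10
anchor → Form D (Group 2): y = (6.8/3.2)(19.10 − 17.6) + 37.8 = 41.0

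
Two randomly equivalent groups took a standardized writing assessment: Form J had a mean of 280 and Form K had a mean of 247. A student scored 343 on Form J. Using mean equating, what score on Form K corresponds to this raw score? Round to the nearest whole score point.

Mean equating: y = x + (M_Y − M_X) = 343 + (247 − 280) = 310

310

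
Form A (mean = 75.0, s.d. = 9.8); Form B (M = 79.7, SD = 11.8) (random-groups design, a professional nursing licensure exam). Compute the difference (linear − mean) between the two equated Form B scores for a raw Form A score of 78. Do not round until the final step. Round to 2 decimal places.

Mean-equated: 78 + (79.7 − 75.0) = 82.70
Linear-equated: (11.8/9.8)(78 − 75.0) + 79.7 = 83.312
Difference = 83.312 − 82.70 = 0.61

0.61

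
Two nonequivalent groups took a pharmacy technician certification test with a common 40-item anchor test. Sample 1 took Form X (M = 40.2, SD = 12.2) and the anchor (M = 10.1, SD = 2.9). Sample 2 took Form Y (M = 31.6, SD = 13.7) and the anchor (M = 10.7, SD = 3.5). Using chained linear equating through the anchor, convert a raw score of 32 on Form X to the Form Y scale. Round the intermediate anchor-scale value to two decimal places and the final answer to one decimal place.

Form X → anchor (Sample 1): v = (2.9/12.2)(32 − 40.2) + 10.1 = 8.15
anchor → Form Y (Sample 2): y = (13.7/3.5)(8.15 − 10.7) + 31.6 = 21.6

21.6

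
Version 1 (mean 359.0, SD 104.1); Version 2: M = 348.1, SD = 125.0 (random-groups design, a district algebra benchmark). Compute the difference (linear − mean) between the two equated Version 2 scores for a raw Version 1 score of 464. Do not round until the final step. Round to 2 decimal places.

21.08

Mean-equated: 464 + (348.1 − 359.0) = 453.10
Linear-equated: (125.0/104.1)(464 − 359.0) + 348.1 = 474.181
Difference = 474.181 − 453.10 = 21.08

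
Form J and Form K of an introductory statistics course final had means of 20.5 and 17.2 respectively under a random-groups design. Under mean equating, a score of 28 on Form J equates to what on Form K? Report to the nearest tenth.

Mean equating: y = x + (M_Y − M_X) = 28 + (17.2 − 20.5) = 24.7

24.7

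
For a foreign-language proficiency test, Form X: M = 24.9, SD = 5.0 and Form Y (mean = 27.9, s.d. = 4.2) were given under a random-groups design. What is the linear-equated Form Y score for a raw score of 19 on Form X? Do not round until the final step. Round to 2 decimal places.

22.94

Linear equating: y = (SD_Y/SD_X)(x − M_X) + M_Y
y = (4.2/5.0)(19 − 24.9) + 27.9
y = 0.840000 × -5.9 + 27.9 = -4.9560 + 27.9 = 22.94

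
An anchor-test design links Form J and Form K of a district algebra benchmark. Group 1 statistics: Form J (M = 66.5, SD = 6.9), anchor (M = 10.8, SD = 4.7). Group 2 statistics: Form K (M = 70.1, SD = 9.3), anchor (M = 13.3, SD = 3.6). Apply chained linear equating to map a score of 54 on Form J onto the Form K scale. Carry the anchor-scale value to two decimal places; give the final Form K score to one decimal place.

41.7

Form J → anchor (Group 1): v = (4.7/6.9)(54 − 66.5) + 10.8 = 2.29
anchor → Form K (Group 2): y = (9.3/3.6)(2.29 − 13.3) + 70.1 = 41.7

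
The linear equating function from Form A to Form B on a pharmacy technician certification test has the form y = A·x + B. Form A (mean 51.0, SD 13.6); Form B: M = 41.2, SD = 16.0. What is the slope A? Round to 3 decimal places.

1.176

A = SD_Y / SD_X = 16.0 / 13.6 = 1.176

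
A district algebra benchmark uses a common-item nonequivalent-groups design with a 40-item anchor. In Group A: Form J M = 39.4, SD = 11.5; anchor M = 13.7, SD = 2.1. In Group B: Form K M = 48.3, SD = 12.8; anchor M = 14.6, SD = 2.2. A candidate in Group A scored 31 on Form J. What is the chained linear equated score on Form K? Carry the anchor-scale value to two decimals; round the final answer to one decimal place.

34.2

Form J → anchor (Group A): v = (2.1/11.5)(31 − 39.4) + 13.7 = 12.17
anchor → Form K (Group B): y = (12.8/2.2)(12.17 − 14.6) + 48.3 = 34.2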